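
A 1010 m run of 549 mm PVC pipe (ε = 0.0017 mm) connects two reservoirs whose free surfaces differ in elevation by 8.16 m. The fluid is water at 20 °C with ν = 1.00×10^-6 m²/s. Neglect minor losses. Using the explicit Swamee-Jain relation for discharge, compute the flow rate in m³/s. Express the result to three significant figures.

Q ≈ 0.669 m³/s

Swamee-Jain (Type II): Q = -0.965·√(gD⁵h_f/L)·ln[ε/(3.7D) + √(3.17ν²L/(gD³h_f))]
√(gD⁵h_f/L) = √(9.81·0.549⁵·8.16/1010) = 0.06287
ε/(3.7D) = 8.37×10^-7; √(3.17ν²L/(gD³h_f)) = 1.55×10^-5
Q = -0.965·0.06287·ln(1.638×10^-5) = 0.6685 m³/s
Check: V = 2.82 m/s, Re = 1.55×10^6, f = 0.01090, h_f = 8.15 m ≈ 8.16 m ✓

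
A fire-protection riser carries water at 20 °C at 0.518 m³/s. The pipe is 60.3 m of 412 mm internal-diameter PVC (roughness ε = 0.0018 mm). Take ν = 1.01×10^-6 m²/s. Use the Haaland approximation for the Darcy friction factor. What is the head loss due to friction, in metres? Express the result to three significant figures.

V = 4Q/(πD²) = 4·0.518/(π·0.412²) = 3.885 m/s
Re = VD/ν = 3.885·0.412/1.01×10^-6 = 1.58×10^6 → turbulent
ε/D = 0.0018/412 = 4.37×10^-6
Haaland: f = 0.01084
h_f = f(L/D)V²/(2g) = 0.01084·(60.3/0.412)·3.885²/(2·9.81) = 1.221 m

h_f ≈ 1.22 m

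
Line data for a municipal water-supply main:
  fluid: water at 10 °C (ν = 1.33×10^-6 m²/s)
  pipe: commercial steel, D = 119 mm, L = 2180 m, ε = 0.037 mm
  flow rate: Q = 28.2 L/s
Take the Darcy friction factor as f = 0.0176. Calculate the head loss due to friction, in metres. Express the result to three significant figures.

V = 4Q/(πD²) = 4·0.0282/(π·0.119²) = 2.536 m/s
h_f = f(L/D)V²/(2g) = 0.01760·(2180/0.119)·2.536²/(2·9.81) = 105.6 m

h_f ≈ 106 m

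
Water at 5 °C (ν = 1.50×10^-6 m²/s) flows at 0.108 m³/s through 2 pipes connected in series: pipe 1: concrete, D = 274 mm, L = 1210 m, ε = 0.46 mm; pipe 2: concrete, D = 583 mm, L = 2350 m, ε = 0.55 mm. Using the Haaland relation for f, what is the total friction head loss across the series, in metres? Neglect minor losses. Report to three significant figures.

Pipe 1: V = 1.832 m/s, Re = 3.35×10^5, ε/D = 0.00168, f = 0.02295, h_1 = f(L/D)V²/2g = 17.33 m
Pipe 2: V = 0.4046 m/s, Re = 1.57×10^5, ε/D = 9.43×10^-4, f = 0.02099, h_2 = f(L/D)V²/2g = 0.7060 m
Series → Q common, losses add: H = Σh = 18.04 m

H ≈ 18.0 m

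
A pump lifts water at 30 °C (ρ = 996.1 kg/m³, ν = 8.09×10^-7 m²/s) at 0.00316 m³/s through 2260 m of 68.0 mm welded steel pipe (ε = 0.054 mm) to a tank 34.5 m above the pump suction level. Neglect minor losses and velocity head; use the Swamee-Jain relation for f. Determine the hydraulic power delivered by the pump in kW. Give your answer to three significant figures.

V = 4Q/(πD²) = 0.8701 m/s; Re = 7.31×10^4; ε/D = 7.94×10^-4; f = 0.02239
h_f = f(L/D)V²/2g = 28.71 m
Total head H = z + h_f = 34.5 + 28.71 = 63.21 m
P_hyd = ρgQH = 996.1·9.81·0.00316·63.21 = 1.952 kW

P_hyd ≈ 1.95 kW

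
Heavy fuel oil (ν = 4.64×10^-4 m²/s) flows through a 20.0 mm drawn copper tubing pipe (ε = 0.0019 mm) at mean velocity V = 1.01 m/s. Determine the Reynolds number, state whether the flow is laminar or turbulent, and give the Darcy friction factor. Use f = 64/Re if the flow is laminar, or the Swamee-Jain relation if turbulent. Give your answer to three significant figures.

Re = VD/ν = 1.010·0.0200/4.64×10^-4 = 43.5
Re < 2300 → laminar → f = 64/Re = 1.470

Re ≈ 43.5; laminar; f = 64/Re ≈ 1.47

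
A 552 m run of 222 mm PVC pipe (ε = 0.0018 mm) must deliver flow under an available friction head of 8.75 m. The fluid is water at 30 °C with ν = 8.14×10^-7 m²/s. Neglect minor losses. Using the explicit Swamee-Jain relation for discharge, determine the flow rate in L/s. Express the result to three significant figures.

Q ≈ 90.1 L/s

Swamee-Jain (Type II): Q = -0.965·√(gD⁵h_f/L)·ln[ε/(3.7D) + √(3.17ν²L/(gD³h_f))]
√(gD⁵h_f/L) = √(9.81·0.222⁵·8.75/552) = 0.009157
ε/(3.7D) = 2.19×10^-6; √(3.17ν²L/(gD³h_f)) = 3.51×10^-5
Q = -0.965·0.009157·ln(3.733×10^-5) = 0.09009 m³/s
Check: V = 2.33 m/s, Re = 6.35×10^5, f = 0.01270, h_f = 8.72 m ≈ 8.75 m ✓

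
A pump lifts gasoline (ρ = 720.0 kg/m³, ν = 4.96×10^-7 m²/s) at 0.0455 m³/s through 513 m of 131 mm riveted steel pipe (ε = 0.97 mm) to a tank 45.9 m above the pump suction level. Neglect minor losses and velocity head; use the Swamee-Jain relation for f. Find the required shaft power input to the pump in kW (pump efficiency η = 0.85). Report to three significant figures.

P_shaft ≈ 47.0 kW

V = 4Q/(πD²) = 3.376 m/s; Re = 8.92×10^5; ε/D = 0.00740; f = 0.03447
h_f = f(L/D)V²/2g = 78.40 m
Total head H = z + h_f = 45.9 + 78.40 = 124.3 m
P_hyd = ρgQH = 720.0·9.81·0.0455·124.3 = 39.95 kW
P_shaft = P_hyd/η = 39.95/0.85 = 47.00 kW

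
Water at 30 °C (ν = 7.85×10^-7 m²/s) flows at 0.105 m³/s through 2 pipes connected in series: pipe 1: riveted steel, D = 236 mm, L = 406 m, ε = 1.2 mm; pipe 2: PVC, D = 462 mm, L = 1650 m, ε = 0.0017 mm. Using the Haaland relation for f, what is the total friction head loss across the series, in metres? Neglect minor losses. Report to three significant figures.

H ≈ 16.5 m

Pipe 1: V = 2.400 m/s, Re = 7.22×10^5, ε/D = 0.00508, f = 0.03070, h_1 = f(L/D)V²/2g = 15.51 m
Pipe 2: V = 0.6263 m/s, Re = 3.69×10^5, ε/D = 3.68×10^-6, f = 0.01384, h_2 = f(L/D)V²/2g = 0.9882 m
Series → Q common, losses add: H = Σh = 16.50 m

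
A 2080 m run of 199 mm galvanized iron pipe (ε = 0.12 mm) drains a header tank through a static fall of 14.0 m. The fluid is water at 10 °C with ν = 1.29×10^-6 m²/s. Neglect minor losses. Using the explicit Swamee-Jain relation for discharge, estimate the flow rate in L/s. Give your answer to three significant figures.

Q ≈ 36.1 L/s

Swamee-Jain (Type II): Q = -0.965·√(gD⁵h_f/L)·ln[ε/(3.7D) + √(3.17ν²L/(gD³h_f))]
√(gD⁵h_f/L) = √(9.81·0.199⁵·14.0/2080) = 0.004539
ε/(3.7D) = 1.63×10^-4; √(3.17ν²L/(gD³h_f)) = 1.01×10^-4
Q = -0.965·0.004539·ln(2.637×10^-4) = 0.03610 m³/s
Check: V = 1.16 m/s, Re = 1.79×10^5, f = 0.01964, h_f = 14.1 m ≈ 14.0 m ✓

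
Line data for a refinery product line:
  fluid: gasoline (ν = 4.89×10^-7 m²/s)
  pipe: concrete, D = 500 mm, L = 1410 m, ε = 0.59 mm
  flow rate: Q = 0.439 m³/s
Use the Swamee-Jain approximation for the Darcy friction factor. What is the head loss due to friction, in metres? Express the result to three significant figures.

V = 4Q/(πD²) = 4·0.439/(π·0.500²) = 2.236 m/s
Re = VD/ν = 2.236·0.500/4.89×10^-7 = 2.29×10^6 → turbulent
ε/D = 0.59/500 = 0.00118
Swamee-Jain: f = 0.02062
h_f = f(L/D)V²/(2g) = 0.02062·(1410/0.500)·2.236²/(2·9.81) = 14.82 m

h_f ≈ 14.8 m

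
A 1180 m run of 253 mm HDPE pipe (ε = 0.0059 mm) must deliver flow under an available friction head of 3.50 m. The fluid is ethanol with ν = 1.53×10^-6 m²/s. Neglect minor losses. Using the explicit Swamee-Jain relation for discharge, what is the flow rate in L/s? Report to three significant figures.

Q ≈ 47.3 L/s

Swamee-Jain (Type II): Q = -0.965·√(gD⁵h_f/L)·ln[ε/(3.7D) + √(3.17ν²L/(gD³h_f))]
√(gD⁵h_f/L) = √(9.81·0.253⁵·3.50/1180) = 0.005492
ε/(3.7D) = 6.30×10^-6; √(3.17ν²L/(gD³h_f)) = 1.25×10^-4
Q = -0.965·0.005492·ln(1.318×10^-4) = 0.04735 m³/s
Check: V = 0.942 m/s, Re = 1.56×10^5, f = 0.01650, h_f = 3.48 m ≈ 3.50 m ✓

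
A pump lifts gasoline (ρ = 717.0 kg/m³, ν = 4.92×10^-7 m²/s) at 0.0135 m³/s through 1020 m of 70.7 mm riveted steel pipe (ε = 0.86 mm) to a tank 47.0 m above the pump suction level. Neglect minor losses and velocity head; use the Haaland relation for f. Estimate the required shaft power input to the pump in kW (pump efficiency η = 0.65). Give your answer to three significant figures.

V = 4Q/(πD²) = 3.439 m/s; Re = 4.94×10^5; ε/D = 0.0122; f = 0.04073
h_f = f(L/D)V²/2g = 354.2 m
Total head H = z + h_f = 47.0 + 354.2 = 401.2 m
P_hyd = ρgQH = 717.0·9.81·0.0135·401.2 = 38.09 kW
P_shaft = P_hyd/η = 38.09/0.65 = 58.60 kW

P_shaft ≈ 58.6 kW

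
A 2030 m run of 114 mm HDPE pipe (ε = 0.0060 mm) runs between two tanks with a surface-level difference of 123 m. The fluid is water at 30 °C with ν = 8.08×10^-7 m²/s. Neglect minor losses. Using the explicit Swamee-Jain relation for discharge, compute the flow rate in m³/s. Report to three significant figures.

Q ≈ 0.0316 m³/s

Swamee-Jain (Type II): Q = -0.965·√(gD⁵h_f/L)·ln[ε/(3.7D) + √(3.17ν²L/(gD³h_f))]
√(gD⁵h_f/L) = √(9.81·0.114⁵·123/2030) = 0.003383
ε/(3.7D) = 1.42×10^-5; √(3.17ν²L/(gD³h_f)) = 4.85×10^-5
Q = -0.965·0.003383·ln(6.270×10^-5) = 0.03159 m³/s
Check: V = 3.10 m/s, Re = 4.37×10^5, f = 0.01414, h_f = 123 m ≈ 123 m ✓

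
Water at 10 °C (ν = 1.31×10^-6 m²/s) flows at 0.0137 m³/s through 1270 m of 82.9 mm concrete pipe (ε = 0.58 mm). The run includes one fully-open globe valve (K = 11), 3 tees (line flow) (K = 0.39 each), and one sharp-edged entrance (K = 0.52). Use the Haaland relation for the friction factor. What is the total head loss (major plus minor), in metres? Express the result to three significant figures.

H_L ≈ 176 m

V = 4Q/(πD²) = 2.538 m/s; V²/2g = 0.3284 m
Re = 1.61×10^5, ε/D = 0.00700 → f = 0.03421 (Haaland)
Major: h_f = f(L/D)·V²/2g = 0.03421·15320·0.3284 = 172.1 m
Minor: ΣK = 12.7; h_m = ΣK·V²/2g = 4.167 m
Total H_L = 172.1 + 4.167 = 176.3 m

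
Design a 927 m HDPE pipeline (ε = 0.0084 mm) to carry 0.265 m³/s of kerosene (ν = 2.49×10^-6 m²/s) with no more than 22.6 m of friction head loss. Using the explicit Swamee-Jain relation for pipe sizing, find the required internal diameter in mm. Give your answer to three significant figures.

D ≈ 323 mm

Swamee-Jain (Type III): D = 0.66·[ε^1.25·(LQ²/(gh_f))^4.75 + ν·Q^9.4·(L/(gh_f))^5.2]^0.04
LQ²/(gh_f) = 0.2936; L/(gh_f) = 4.181
Term 1 = ε^1.25·(…)^4.75 = 1.34×10^-9; Term 2 = ν·Q^9.4·(…)^5.2 = 1.61×10^-8
D = 0.66·(1.34×10^-9 + 1.61×10^-8)^0.04 = 0.3230 m = 323 mm
Check: V = 3.23 m/s, Re = 4.20×10^5, f = 0.01388, h_f = 21.2 m ≈ 22.6 m ✓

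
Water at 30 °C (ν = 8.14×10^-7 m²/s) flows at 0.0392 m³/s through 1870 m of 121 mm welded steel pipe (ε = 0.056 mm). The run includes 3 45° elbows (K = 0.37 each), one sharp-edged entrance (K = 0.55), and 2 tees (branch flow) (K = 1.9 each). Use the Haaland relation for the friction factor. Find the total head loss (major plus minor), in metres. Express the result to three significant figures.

V = 4Q/(πD²) = 3.409 m/s; V²/2g = 0.5923 m
Re = 5.07×10^5, ε/D = 4.63×10^-4 → f = 0.01733 (Haaland)
Major: h_f = f(L/D)·V²/2g = 0.01733·15455·0.5923 = 158.6 m
Minor: ΣK = 5.46; h_m = ΣK·V²/2g = 3.234 m
Total H_L = 158.6 + 3.234 = 161.8 m

H_L ≈ 162 m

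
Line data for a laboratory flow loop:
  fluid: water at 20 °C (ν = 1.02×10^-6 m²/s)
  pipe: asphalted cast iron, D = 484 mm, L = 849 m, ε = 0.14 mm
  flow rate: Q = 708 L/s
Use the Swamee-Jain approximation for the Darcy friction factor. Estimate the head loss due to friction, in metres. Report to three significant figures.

h_f ≈ 20.3 m

V = 4Q/(πD²) = 4·0.708/(π·0.484²) = 3.848 m/s
Re = VD/ν = 3.848·0.484/1.02×10^-6 = 1.83×10^6 → turbulent
ε/D = 0.14/484 = 2.89×10^-4
Swamee-Jain: f = 0.01533
h_f = f(L/D)V²/(2g) = 0.01533·(849/0.484)·3.848²/(2·9.81) = 20.29 m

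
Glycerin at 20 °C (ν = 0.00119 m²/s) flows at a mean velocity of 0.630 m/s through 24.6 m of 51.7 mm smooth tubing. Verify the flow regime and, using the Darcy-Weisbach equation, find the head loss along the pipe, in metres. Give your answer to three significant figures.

h_f ≈ 22.5 m

Re = VD/ν = 0.630·0.05170/0.00119 = 27.4 → laminar (Re < 2300)
f = 64/Re = 2.338
h_f = f(L/D)V²/(2g) = 2.338·(24.6/0.05170)·0.630²/(2·9.81) = 22.51 m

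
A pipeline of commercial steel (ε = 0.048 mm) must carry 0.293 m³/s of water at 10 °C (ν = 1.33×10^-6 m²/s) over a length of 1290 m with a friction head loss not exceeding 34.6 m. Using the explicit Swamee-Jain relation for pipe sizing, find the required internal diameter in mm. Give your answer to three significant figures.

D ≈ 331 mm

Swamee-Jain (Type III): D = 0.66·[ε^1.25·(LQ²/(gh_f))^4.75 + ν·Q^9.4·(L/(gh_f))^5.2]^0.04
LQ²/(gh_f) = 0.3263; L/(gh_f) = 3.801
Term 1 = ε^1.25·(…)^4.75 = 1.95×10^-8; Term 2 = ν·Q^9.4·(…)^5.2 = 1.34×10^-8
D = 0.66·(1.95×10^-8 + 1.34×10^-8)^0.04 = 0.3313 m = 331 mm
Check: V = 3.40 m/s, Re = 8.47×10^5, f = 0.01429, h_f = 32.7 m ≈ 34.6 m ✓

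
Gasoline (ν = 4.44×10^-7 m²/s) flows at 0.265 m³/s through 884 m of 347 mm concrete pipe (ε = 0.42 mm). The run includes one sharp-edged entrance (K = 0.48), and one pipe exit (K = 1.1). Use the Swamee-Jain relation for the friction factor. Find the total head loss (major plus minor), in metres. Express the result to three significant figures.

H_L ≈ 21.8 m

V = 4Q/(πD²) = 2.802 m/s; V²/2g = 0.4002 m
Re = 2.19×10^6, ε/D = 0.00121 → f = 0.02076 (Swamee-Jain)
Major: h_f = f(L/D)·V²/2g = 0.02076·2548·0.4002 = 21.16 m
Minor: ΣK = 1.58; h_m = ΣK·V²/2g = 0.6323 m
Total H_L = 21.16 + 0.6323 = 21.79 m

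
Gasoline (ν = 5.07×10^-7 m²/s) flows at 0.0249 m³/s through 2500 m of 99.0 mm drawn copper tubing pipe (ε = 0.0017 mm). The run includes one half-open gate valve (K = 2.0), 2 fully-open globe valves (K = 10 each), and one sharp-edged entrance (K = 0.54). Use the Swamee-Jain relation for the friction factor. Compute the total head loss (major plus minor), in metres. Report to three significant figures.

V = 4Q/(πD²) = 3.235 m/s; V²/2g = 0.5333 m
Re = 6.32×10^5, ε/D = 1.72×10^-5 → f = 0.01287 (Swamee-Jain)
Major: h_f = f(L/D)·V²/2g = 0.01287·25253·0.5333 = 173.4 m
Minor: ΣK = 22.5; h_m = ΣK·V²/2g = 12.02 m
Total H_L = 173.4 + 12.02 = 185.4 m

H_L ≈ 185 m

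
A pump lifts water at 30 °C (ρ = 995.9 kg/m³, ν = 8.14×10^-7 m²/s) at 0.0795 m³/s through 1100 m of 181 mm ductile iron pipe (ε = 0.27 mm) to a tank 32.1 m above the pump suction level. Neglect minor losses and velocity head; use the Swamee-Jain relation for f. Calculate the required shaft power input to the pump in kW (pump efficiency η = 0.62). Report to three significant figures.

P_shaft ≈ 122 kW

V = 4Q/(πD²) = 3.090 m/s; Re = 6.87×10^5; ε/D = 0.00149; f = 0.02213
h_f = f(L/D)V²/2g = 65.43 m
Total head H = z + h_f = 32.1 + 65.43 = 97.53 m
P_hyd = ρgQH = 995.9·9.81·0.0795·97.53 = 75.75 kW
P_shaft = P_hyd/η = 75.75/0.62 = 122.2 kW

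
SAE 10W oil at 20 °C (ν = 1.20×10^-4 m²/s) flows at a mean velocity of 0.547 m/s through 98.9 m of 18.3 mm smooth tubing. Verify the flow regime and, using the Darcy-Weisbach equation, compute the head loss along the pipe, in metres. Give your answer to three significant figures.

h_f ≈ 63.2 m

Re = VD/ν = 0.547·0.01830/1.20×10^-4 = 83.4 → laminar (Re < 2300)
f = 64/Re = 0.7672
h_f = f(L/D)V²/(2g) = 0.7672·(98.9/0.01830)·0.547²/(2·9.81) = 63.23 m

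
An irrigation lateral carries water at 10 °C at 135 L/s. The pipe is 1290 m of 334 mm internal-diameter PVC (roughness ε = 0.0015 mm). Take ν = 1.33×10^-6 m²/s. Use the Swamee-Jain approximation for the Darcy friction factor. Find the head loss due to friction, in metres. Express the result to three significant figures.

h_f ≈ 6.44 m

V = 4Q/(πD²) = 4·0.135/(π·0.334²) = 1.541 m/s
Re = VD/ν = 1.541·0.334/1.33×10^-6 = 3.87×10^5 → turbulent
ε/D = 0.0015/334 = 4.49×10^-6
Swamee-Jain: f = 0.01377
h_f = f(L/D)V²/(2g) = 0.01377·(1290/0.334)·1.541²/(2·9.81) = 6.437 m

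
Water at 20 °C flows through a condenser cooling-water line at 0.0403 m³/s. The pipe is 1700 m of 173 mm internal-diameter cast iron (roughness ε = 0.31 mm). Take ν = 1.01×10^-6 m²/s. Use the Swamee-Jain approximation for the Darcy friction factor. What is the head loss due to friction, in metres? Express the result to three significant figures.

V = 4Q/(πD²) = 4·0.0403/(π·0.173²) = 1.714 m/s
Re = VD/ν = 1.714·0.173/1.01×10^-6 = 2.94×10^5 → turbulent
ε/D = 0.31/173 = 0.00179
Swamee-Jain: f = 0.02356
h_f = f(L/D)V²/(2g) = 0.02356·(1700/0.173)·1.714²/(2·9.81) = 34.69 m

h_f ≈ 34.7 m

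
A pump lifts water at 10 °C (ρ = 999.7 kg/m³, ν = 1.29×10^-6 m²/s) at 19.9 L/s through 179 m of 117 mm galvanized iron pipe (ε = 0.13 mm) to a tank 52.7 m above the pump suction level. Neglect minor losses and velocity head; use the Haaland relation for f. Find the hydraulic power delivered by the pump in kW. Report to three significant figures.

V = 4Q/(πD²) = 1.851 m/s; Re = 1.68×10^5; ε/D = 0.00111; f = 0.02155
h_f = f(L/D)V²/2g = 5.756 m
Total head H = z + h_f = 52.7 + 5.756 = 58.46 m
P_hyd = ρgQH = 999.7·9.81·0.0199·58.46 = 11.41 kW

P_hyd ≈ 11.4 kW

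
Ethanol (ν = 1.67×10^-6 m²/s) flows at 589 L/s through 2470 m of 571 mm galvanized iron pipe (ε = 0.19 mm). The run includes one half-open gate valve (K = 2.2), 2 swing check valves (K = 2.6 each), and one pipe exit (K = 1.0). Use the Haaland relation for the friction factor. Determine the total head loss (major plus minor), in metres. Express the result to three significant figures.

V = 4Q/(πD²) = 2.300 m/s; V²/2g = 0.2697 m
Re = 7.86×10^5, ε/D = 3.33×10^-4 → f = 0.01604 (Haaland)
Major: h_f = f(L/D)·V²/2g = 0.01604·4326·0.2697 = 18.71 m
Minor: ΣK = 8.40; h_m = ΣK·V²/2g = 2.265 m
Total H_L = 18.71 + 2.265 = 20.97 m

H_L ≈ 21.0 m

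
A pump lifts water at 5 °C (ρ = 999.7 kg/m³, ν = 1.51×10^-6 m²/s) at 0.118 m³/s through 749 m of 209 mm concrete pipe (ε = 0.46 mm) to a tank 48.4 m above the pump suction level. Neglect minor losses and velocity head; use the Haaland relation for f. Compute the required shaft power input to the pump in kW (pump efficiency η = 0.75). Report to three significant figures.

V = 4Q/(πD²) = 3.440 m/s; Re = 4.76×10^5; ε/D = 0.00220; f = 0.02439
h_f = f(L/D)V²/2g = 52.71 m
Total head H = z + h_f = 48.4 + 52.71 = 101.1 m
P_hyd = ρgQH = 999.7·9.81·0.118·101.1 = 117.0 kW
P_shaft = P_hyd/η = 117.0/0.75 = 156.0 kW

P_shaft ≈ 156 kW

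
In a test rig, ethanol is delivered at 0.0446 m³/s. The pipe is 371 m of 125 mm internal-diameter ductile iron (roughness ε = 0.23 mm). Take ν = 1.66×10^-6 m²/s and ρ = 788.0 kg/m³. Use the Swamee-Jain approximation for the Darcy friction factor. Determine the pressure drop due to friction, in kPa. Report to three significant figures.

V = 4Q/(πD²) = 4·0.0446/(π·0.125²) = 3.634 m/s
Re = VD/ν = 3.634·0.125/1.66×10^-6 = 2.74×10^5 → turbulent
ε/D = 0.23/125 = 0.00184
Swamee-Jain: f = 0.02376
h_f = f(L/D)V²/(2g) = 0.02376·(371/0.125)·3.634²/(2·9.81) = 47.48 m
Δp = ρg·h_f = 788.0·9.81·47.48 = 367.0 kPa

Δp ≈ 367 kPa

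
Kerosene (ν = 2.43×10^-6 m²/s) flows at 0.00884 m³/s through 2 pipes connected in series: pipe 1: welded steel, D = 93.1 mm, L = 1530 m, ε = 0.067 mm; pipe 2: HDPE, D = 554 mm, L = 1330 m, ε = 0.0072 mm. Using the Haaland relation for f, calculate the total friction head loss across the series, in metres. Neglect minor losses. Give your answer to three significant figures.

H ≈ 32.4 m

Pipe 1: V = 1.299 m/s, Re = 4.98×10^4, ε/D = 7.20×10^-4, f = 0.02294, h_1 = f(L/D)V²/2g = 32.40 m
Pipe 2: V = 0.03667 m/s, Re = 8360, ε/D = 1.30×10^-5, f = 0.03247, h_2 = f(L/D)V²/2g = 0.005344 m
Series → Q common, losses add: H = Σh = 32.40 m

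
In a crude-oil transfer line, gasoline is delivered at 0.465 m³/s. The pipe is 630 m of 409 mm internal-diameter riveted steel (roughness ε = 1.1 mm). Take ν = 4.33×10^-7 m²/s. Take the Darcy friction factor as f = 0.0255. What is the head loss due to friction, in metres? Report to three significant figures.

h_f ≈ 25.1 m

V = 4Q/(πD²) = 4·0.465/(π·0.409²) = 3.539 m/s
h_f = f(L/D)V²/(2g) = 0.02550·(630/0.409)·3.539²/(2·9.81) = 25.08 m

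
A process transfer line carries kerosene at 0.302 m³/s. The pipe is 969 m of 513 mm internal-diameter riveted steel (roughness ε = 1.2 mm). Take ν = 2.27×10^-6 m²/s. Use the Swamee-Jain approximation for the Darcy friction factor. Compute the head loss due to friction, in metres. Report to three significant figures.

h_f ≈ 5.15 m

V = 4Q/(πD²) = 4·0.302/(π·0.513²) = 1.461 m/s
Re = VD/ν = 1.461·0.513/2.27×10^-6 = 3.30×10^5 → turbulent
ε/D = 1.2/513 = 0.00234
Swamee-Jain: f = 0.02506
h_f = f(L/D)V²/(2g) = 0.02506·(969/0.513)·1.461²/(2·9.81) = 5.150 m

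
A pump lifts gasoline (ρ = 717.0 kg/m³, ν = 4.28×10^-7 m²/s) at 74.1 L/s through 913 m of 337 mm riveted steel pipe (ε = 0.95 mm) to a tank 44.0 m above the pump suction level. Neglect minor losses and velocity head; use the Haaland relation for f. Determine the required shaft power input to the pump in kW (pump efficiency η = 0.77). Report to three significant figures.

V = 4Q/(πD²) = 0.8307 m/s; Re = 6.54×10^5; ε/D = 0.00282; f = 0.02596
h_f = f(L/D)V²/2g = 2.474 m
Total head H = z + h_f = 44.0 + 2.474 = 46.47 m
P_hyd = ρgQH = 717.0·9.81·0.0741·46.47 = 24.22 kW
P_shaft = P_hyd/η = 24.22/0.77 = 31.46 kW

P_shaft ≈ 31.5 kW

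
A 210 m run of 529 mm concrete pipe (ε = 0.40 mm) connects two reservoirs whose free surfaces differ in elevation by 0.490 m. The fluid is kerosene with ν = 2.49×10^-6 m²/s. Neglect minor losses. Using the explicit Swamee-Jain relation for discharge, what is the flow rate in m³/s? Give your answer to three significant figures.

Swamee-Jain (Type II): Q = -0.965·√(gD⁵h_f/L)·ln[ε/(3.7D) + √(3.17ν²L/(gD³h_f))]
√(gD⁵h_f/L) = √(9.81·0.529⁵·0.490/210) = 0.03079
ε/(3.7D) = 2.04×10^-4; √(3.17ν²L/(gD³h_f)) = 7.62×10^-5
Q = -0.965·0.03079·ln(2.805×10^-4) = 0.2430 m³/s
Check: V = 1.11 m/s, Re = 2.35×10^5, f = 0.01995, h_f = 0.494 m ≈ 0.490 m ✓

Q ≈ 0.243 m³/s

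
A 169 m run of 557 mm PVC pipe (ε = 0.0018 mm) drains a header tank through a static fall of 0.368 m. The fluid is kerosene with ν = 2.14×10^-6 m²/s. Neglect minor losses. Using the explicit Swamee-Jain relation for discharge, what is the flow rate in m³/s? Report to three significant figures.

Swamee-Jain (Type II): Q = -0.965·√(gD⁵h_f/L)·ln[ε/(3.7D) + √(3.17ν²L/(gD³h_f))]
√(gD⁵h_f/L) = √(9.81·0.557⁵·0.368/169) = 0.03384
ε/(3.7D) = 8.73×10^-7; √(3.17ν²L/(gD³h_f)) = 6.27×10^-5
Q = -0.965·0.03384·ln(6.358×10^-5) = 0.3156 m³/s
Check: V = 1.30 m/s, Re = 3.37×10^5, f = 0.01411, h_f = 0.366 m ≈ 0.368 m ✓

Q ≈ 0.316 m³/s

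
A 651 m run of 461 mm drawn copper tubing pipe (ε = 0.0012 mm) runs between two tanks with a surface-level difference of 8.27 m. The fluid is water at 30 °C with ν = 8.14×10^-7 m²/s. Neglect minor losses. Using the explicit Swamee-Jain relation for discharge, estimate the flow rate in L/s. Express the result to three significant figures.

Swamee-Jain (Type II): Q = -0.965·√(gD⁵h_f/L)·ln[ε/(3.7D) + √(3.17ν²L/(gD³h_f))]
√(gD⁵h_f/L) = √(9.81·0.461⁵·8.27/651) = 0.05094
ε/(3.7D) = 7.04×10^-7; √(3.17ν²L/(gD³h_f)) = 1.31×10^-5
Q = -0.965·0.05094·ln(1.382×10^-5) = 0.5500 m³/s
Check: V = 3.30 m/s, Re = 1.87×10^6, f = 0.01058, h_f = 8.27 m ≈ 8.27 m ✓

Q ≈ 550 L/s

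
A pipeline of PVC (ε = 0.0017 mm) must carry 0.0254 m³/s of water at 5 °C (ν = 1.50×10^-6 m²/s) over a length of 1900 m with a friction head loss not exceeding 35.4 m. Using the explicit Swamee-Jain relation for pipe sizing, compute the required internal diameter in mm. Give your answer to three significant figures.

D ≈ 138 mm

Swamee-Jain (Type III): D = 0.66·[ε^1.25·(LQ²/(gh_f))^4.75 + ν·Q^9.4·(L/(gh_f))^5.2]^0.04
LQ²/(gh_f) = 0.003530; L/(gh_f) = 5.471
Term 1 = ε^1.25·(…)^4.75 = 1.38×10^-19; Term 2 = ν·Q^9.4·(…)^5.2 = 1.05×10^-17
D = 0.66·(1.38×10^-19 + 1.05×10^-17)^0.04 = 0.1382 m = 138 mm
Check: V = 1.69 m/s, Re = 1.56×10^5, f = 0.01641, h_f = 33.0 m ≈ 35.4 m ✓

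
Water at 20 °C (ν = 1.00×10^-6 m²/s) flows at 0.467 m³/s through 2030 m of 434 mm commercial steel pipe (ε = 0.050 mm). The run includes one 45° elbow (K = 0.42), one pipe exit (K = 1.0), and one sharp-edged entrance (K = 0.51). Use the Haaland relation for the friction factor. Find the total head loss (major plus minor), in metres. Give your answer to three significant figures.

H_L ≈ 32.5 m

V = 4Q/(πD²) = 3.157 m/s; V²/2g = 0.5079 m
Re = 1.37×10^6, ε/D = 1.15×10^-4 → f = 0.01326 (Haaland)
Major: h_f = f(L/D)·V²/2g = 0.01326·4677·0.5079 = 31.50 m
Minor: ΣK = 1.93; h_m = ΣK·V²/2g = 0.9803 m
Total H_L = 31.50 + 0.9803 = 32.48 m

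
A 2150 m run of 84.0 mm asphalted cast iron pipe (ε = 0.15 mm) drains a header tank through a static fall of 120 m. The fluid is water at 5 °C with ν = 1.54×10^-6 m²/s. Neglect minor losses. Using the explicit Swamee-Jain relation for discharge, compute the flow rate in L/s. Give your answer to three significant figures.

Q ≈ 10.8 L/s

Swamee-Jain (Type II): Q = -0.965·√(gD⁵h_f/L)·ln[ε/(3.7D) + √(3.17ν²L/(gD³h_f))]
√(gD⁵h_f/L) = √(9.81·0.0840⁵·120/2150) = 0.001513
ε/(3.7D) = 4.83×10^-4; √(3.17ν²L/(gD³h_f)) = 1.52×10^-4
Q = -0.965·0.001513·ln(6.348×10^-4) = 0.01075 m³/s
Check: V = 1.94 m/s, Re = 1.06×10^5, f = 0.02467, h_f = 121 m ≈ 120 m ✓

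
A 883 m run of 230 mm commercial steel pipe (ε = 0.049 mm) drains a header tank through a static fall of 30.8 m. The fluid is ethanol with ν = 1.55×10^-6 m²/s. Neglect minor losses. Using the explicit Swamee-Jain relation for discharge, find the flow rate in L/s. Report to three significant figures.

Q ≈ 132 L/s

Swamee-Jain (Type II): Q = -0.965·√(gD⁵h_f/L)·ln[ε/(3.7D) + √(3.17ν²L/(gD³h_f))]
√(gD⁵h_f/L) = √(9.81·0.230⁵·30.8/883) = 0.01484
ε/(3.7D) = 5.76×10^-5; √(3.17ν²L/(gD³h_f)) = 4.28×10^-5
Q = -0.965·0.01484·ln(1.003×10^-4) = 0.1319 m³/s
Check: V = 3.17 m/s, Re = 4.71×10^5, f = 0.01571, h_f = 31.0 m ≈ 30.8 m ✓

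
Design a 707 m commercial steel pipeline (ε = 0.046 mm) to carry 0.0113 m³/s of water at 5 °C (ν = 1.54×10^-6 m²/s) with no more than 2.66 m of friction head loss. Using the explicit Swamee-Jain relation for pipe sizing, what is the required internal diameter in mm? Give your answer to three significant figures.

Swamee-Jain (Type III): D = 0.66·[ε^1.25·(LQ²/(gh_f))^4.75 + ν·Q^9.4·(L/(gh_f))^5.2]^0.04
LQ²/(gh_f) = 0.003460; L/(gh_f) = 27.09
Term 1 = ε^1.25·(…)^4.75 = 7.74×10^-18; Term 2 = ν·Q^9.4·(…)^5.2 = 2.17×10^-17
D = 0.66·(7.74×10^-18 + 2.17×10^-17)^0.04 = 0.1440 m = 144 mm
Check: V = 0.694 m/s, Re = 6.49×10^4, f = 0.02100, h_f = 2.53 m ≈ 2.66 m ✓

D ≈ 144 mm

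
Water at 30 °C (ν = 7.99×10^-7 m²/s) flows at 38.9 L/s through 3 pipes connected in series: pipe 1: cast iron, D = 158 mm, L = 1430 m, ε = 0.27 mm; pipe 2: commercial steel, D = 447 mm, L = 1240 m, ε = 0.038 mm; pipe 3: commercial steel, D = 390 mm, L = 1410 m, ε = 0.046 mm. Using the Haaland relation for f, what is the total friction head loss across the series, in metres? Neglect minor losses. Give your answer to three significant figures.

H ≈ 42.2 m

Pipe 1: V = 1.984 m/s, Re = 3.92×10^5, ε/D = 0.00171, f = 0.02297, h_1 = f(L/D)V²/2g = 41.71 m
Pipe 2: V = 0.2479 m/s, Re = 1.39×10^5, ε/D = 8.50×10^-5, f = 0.01713, h_2 = f(L/D)V²/2g = 0.1488 m
Pipe 3: V = 0.3256 m/s, Re = 1.59×10^5, ε/D = 1.18×10^-4, f = 0.01692, h_3 = f(L/D)V²/2g = 0.3307 m
Series → Q common, losses add: H = Σh = 42.19 m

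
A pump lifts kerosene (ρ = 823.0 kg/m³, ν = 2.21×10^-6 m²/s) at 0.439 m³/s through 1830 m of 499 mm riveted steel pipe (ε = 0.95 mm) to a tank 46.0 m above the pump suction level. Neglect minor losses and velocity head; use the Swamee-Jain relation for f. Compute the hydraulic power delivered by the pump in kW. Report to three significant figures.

V = 4Q/(πD²) = 2.245 m/s; Re = 5.07×10^5; ε/D = 0.00190; f = 0.02360
h_f = f(L/D)V²/2g = 22.23 m
Total head H = z + h_f = 46.0 + 22.23 = 68.23 m
P_hyd = ρgQH = 823.0·9.81·0.439·68.23 = 241.8 kW

P_hyd ≈ 242 kW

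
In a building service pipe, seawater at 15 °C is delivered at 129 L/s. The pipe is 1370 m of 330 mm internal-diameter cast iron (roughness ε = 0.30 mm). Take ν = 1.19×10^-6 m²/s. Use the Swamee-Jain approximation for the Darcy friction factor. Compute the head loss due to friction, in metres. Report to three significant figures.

V = 4Q/(πD²) = 4·0.129/(π·0.330²) = 1.508 m/s
Re = VD/ν = 1.508·0.330/1.19×10^-6 = 4.18×10^5 → turbulent
ε/D = 0.30/330 = 9.09×10^-4
Swamee-Jain: f = 0.02007
h_f = f(L/D)V²/(2g) = 0.02007·(1370/0.330)·1.508²/(2·9.81) = 9.662 m

h_f ≈ 9.66 m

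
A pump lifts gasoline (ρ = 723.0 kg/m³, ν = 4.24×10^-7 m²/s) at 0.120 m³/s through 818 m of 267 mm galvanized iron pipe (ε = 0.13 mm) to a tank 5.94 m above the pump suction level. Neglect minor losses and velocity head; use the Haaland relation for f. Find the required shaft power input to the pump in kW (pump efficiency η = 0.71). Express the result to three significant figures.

P_shaft ≈ 21.7 kW

V = 4Q/(πD²) = 2.143 m/s; Re = 1.35×10^6; ε/D = 4.87×10^-4; f = 0.01697
h_f = f(L/D)V²/2g = 12.17 m
Total head H = z + h_f = 5.94 + 12.17 = 18.11 m
P_hyd = ρgQH = 723.0·9.81·0.120·18.11 = 15.42 kW
P_shaft = P_hyd/η = 15.42/0.71 = 21.71 kW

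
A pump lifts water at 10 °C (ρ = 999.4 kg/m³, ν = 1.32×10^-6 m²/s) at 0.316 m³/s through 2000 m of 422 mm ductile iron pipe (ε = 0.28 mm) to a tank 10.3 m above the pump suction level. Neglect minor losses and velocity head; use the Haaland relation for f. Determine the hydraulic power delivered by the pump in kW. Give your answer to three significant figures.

P_hyd ≈ 102 kW

V = 4Q/(πD²) = 2.259 m/s; Re = 7.22×10^5; ε/D = 6.64×10^-4; f = 0.01834
h_f = f(L/D)V²/2g = 22.61 m
Total head H = z + h_f = 10.3 + 22.61 = 32.91 m
P_hyd = ρgQH = 999.4·9.81·0.316·32.91 = 102.0 kW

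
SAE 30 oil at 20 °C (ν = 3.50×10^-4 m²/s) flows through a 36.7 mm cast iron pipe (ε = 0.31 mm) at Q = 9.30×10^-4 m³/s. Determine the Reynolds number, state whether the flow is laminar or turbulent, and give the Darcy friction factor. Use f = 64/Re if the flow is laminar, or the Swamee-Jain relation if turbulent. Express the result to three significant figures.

V = 4Q/(πD²) = 0.8791 m/s
Re = VD/ν = 0.8791·0.0367/3.50×10^-4 = 92.2
Re < 2300 → laminar → f = 64/Re = 0.6943

Re ≈ 92.2; laminar; f = 64/Re ≈ 0.694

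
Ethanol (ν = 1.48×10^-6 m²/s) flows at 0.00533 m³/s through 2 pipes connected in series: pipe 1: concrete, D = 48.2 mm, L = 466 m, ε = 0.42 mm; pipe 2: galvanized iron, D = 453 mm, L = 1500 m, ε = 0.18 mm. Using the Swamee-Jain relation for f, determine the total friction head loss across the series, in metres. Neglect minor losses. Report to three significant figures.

H ≈ 156 m

Pipe 1: V = 2.921 m/s, Re = 9.51×10^4, ε/D = 0.00871, f = 0.03714, h_1 = f(L/D)V²/2g = 156.2 m
Pipe 2: V = 0.03307 m/s, Re = 1.01×10^4, ε/D = 3.97×10^-4, f = 0.03156, h_2 = f(L/D)V²/2g = 0.005826 m
Series → Q common, losses add: H = Σh = 156.2 m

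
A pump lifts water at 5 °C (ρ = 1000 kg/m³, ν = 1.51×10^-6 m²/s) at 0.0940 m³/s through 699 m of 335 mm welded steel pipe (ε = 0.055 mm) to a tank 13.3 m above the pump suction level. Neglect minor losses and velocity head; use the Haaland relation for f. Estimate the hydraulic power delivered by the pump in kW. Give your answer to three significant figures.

V = 4Q/(πD²) = 1.066 m/s; Re = 2.37×10^5; ε/D = 1.64×10^-4; f = 0.01625
h_f = f(L/D)V²/2g = 1.966 m
Total head H = z + h_f = 13.3 + 1.966 = 15.27 m
P_hyd = ρgQH = 1000·9.81·0.0940·15.27 = 14.08 kW

P_hyd ≈ 14.1 kW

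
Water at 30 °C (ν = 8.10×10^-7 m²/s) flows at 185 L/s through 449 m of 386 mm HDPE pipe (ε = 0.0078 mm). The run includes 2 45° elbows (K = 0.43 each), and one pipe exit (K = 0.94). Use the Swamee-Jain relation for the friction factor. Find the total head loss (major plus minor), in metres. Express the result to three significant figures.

V = 4Q/(πD²) = 1.581 m/s; V²/2g = 0.1274 m
Re = 7.53×10^5, ε/D = 2.02×10^-5 → f = 0.01259 (Swamee-Jain)
Major: h_f = f(L/D)·V²/2g = 0.01259·1163·0.1274 = 1.865 m
Minor: ΣK = 1.80; h_m = ΣK·V²/2g = 0.2293 m
Total H_L = 1.865 + 0.2293 = 2.094 m

H_L ≈ 2.09 m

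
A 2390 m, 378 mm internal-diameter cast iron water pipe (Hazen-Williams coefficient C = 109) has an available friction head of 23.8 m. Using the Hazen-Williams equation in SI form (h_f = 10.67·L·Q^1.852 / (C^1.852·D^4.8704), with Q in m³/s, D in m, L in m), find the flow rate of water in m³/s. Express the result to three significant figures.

Rearranging: Q = [h_f·C^1.852·D^4.8704 / (10.67·L)]^(1/1.852)
Q = [23.8·109^1.852·0.378^4.8704 / (10.67·2390)]^0.540 = 0.1951 m³/s

Q ≈ 0.195 m³/s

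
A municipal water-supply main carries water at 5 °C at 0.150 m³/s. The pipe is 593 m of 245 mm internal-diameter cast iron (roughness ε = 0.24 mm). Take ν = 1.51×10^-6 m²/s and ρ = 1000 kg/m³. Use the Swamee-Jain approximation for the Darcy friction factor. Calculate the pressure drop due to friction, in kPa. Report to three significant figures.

Δp ≈ 248 kPa

V = 4Q/(πD²) = 4·0.150/(π·0.245²) = 3.182 m/s
Re = VD/ν = 3.182·0.245/1.51×10^-6 = 5.16×10^5 → turbulent
ε/D = 0.24/245 = 9.80×10^-4
Swamee-Jain: f = 0.02025
h_f = f(L/D)V²/(2g) = 0.02025·(593/0.245)·3.182²/(2·9.81) = 25.28 m
Δp = ρg·h_f = 1000·9.81·25.28 = 248.0 kPa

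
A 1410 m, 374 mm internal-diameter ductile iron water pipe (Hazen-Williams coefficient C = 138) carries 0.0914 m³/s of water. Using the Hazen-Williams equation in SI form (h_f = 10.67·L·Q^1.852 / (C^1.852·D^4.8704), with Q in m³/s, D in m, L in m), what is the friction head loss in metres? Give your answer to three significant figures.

h_f = 10.67·1410·0.0914^1.852 / (138^1.852·0.374^4.8704) = 2.346 m

h_f ≈ 2.35 m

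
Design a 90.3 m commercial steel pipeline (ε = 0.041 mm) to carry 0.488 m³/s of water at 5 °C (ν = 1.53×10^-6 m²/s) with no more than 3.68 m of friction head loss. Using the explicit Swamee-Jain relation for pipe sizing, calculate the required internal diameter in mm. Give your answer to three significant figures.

D ≈ 369 mm

Swamee-Jain (Type III): D = 0.66·[ε^1.25·(LQ²/(gh_f))^4.75 + ν·Q^9.4·(L/(gh_f))^5.2]^0.04
LQ²/(gh_f) = 0.5957; L/(gh_f) = 2.501
Term 1 = ε^1.25·(…)^4.75 = 2.80×10^-7; Term 2 = ν·Q^9.4·(…)^5.2 = 2.12×10^-7
D = 0.66·(2.80×10^-7 + 2.12×10^-7)^0.04 = 0.3692 m = 369 mm
Check: V = 4.56 m/s, Re = 1.10×10^6, f = 0.01357, h_f = 3.52 m ≈ 3.68 m ✓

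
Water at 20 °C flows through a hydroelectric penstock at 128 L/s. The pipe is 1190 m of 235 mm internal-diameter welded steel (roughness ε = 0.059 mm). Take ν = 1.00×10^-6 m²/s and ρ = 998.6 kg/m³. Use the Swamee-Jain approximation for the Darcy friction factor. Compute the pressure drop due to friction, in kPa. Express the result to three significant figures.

V = 4Q/(πD²) = 4·0.128/(π·0.235²) = 2.951 m/s
Re = VD/ν = 2.951·0.235/1.00×10^-6 = 6.94×10^5 → turbulent
ε/D = 0.059/235 = 2.51×10^-4
Swamee-Jain: f = 0.01561
h_f = f(L/D)V²/(2g) = 0.01561·(1190/0.235)·2.951²/(2·9.81) = 35.09 m
Δp = ρg·h_f = 998.6·9.81·35.09 = 343.8 kPa

Δp ≈ 344 kPa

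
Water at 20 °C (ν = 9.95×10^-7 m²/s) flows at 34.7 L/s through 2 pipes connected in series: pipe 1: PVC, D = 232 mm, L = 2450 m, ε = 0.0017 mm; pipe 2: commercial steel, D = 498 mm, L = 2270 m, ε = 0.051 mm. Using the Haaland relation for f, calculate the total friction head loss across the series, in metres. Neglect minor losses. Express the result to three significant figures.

H ≈ 5.82 m

Pipe 1: V = 0.8208 m/s, Re = 1.91×10^5, ε/D = 7.33×10^-6, f = 0.01567, h_1 = f(L/D)V²/2g = 5.684 m
Pipe 2: V = 0.1781 m/s, Re = 8.92×10^4, ε/D = 1.02×10^-4, f = 0.01868, h_2 = f(L/D)V²/2g = 0.1377 m
Series → Q common, losses add: H = Σh = 5.822 m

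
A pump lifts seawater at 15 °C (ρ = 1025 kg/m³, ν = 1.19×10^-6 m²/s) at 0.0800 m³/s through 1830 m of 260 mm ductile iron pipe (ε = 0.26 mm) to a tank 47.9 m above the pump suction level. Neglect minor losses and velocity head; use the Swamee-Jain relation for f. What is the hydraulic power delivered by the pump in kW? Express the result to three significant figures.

V = 4Q/(πD²) = 1.507 m/s; Re = 3.29×10^5; ε/D = 0.00100; f = 0.02066
h_f = f(L/D)V²/2g = 16.83 m
Total head H = z + h_f = 47.9 + 16.83 = 64.73 m
P_hyd = ρgQH = 1025·9.81·0.0800·64.73 = 52.07 kW

P_hyd ≈ 52.1 kW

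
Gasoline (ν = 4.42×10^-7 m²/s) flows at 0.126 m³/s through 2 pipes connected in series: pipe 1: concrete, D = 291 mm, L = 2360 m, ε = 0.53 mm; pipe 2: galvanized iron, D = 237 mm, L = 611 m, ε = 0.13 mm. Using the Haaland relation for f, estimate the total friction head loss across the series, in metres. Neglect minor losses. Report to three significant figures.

Pipe 1: V = 1.895 m/s, Re = 1.25×10^6, ε/D = 0.00182, f = 0.02303, h_1 = f(L/D)V²/2g = 34.17 m
Pipe 2: V = 2.856 m/s, Re = 1.53×10^6, ε/D = 5.49×10^-4, f = 0.01736, h_2 = f(L/D)V²/2g = 18.61 m
Series → Q common, losses add: H = Σh = 52.78 m

H ≈ 52.8 m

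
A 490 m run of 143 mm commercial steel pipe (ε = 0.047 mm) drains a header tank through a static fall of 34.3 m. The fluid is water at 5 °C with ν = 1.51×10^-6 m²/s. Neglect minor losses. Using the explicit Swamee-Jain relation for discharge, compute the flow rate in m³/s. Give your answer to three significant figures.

Q ≈ 0.0545 m³/s

Swamee-Jain (Type II): Q = -0.965·√(gD⁵h_f/L)·ln[ε/(3.7D) + √(3.17ν²L/(gD³h_f))]
√(gD⁵h_f/L) = √(9.81·0.143⁵·34.3/490) = 0.006408
ε/(3.7D) = 8.88×10^-5; √(3.17ν²L/(gD³h_f)) = 6.00×10^-5
Q = -0.965·0.006408·ln(1.488×10^-4) = 0.05450 m³/s
Check: V = 3.39 m/s, Re = 3.21×10^5, f = 0.01716, h_f = 34.5 m ≈ 34.3 m ✓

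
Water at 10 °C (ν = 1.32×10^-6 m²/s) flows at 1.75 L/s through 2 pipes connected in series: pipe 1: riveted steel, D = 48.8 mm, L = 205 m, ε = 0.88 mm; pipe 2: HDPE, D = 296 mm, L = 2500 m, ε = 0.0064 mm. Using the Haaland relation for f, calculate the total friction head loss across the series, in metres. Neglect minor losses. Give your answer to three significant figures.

H ≈ 9.01 m

Pipe 1: V = 0.9356 m/s, Re = 3.46×10^4, ε/D = 0.0180, f = 0.04800, h_1 = f(L/D)V²/2g = 8.998 m
Pipe 2: V = 0.02543 m/s, Re = 5700, ε/D = 2.16×10^-5, f = 0.03628, h_2 = f(L/D)V²/2g = 0.01010 m
Series → Q common, losses add: H = Σh = 9.008 m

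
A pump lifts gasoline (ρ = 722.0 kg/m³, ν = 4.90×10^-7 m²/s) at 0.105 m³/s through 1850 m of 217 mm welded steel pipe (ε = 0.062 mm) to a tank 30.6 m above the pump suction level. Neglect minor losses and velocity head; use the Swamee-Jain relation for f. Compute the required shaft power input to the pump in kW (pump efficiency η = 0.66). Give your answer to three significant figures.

P_shaft ≈ 95.6 kW

V = 4Q/(πD²) = 2.839 m/s; Re = 1.26×10^6; ε/D = 2.86×10^-4; f = 0.01548
h_f = f(L/D)V²/2g = 54.22 m
Total head H = z + h_f = 30.6 + 54.22 = 84.82 m
P_hyd = ρgQH = 722.0·9.81·0.105·84.82 = 63.08 kW
P_shaft = P_hyd/η = 63.08/0.66 = 95.58 kW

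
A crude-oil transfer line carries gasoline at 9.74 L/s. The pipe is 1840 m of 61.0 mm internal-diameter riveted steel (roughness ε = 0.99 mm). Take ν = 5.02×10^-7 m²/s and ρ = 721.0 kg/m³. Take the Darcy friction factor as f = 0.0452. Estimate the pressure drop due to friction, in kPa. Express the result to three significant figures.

V = 4Q/(πD²) = 4·0.00974/(π·0.0610²) = 3.333 m/s
h_f = f(L/D)V²/(2g) = 0.04520·(1840/0.0610)·3.333²/(2·9.81) = 771.9 m
Δp = ρg·h_f = 721.0·9.81·771.9 = 5459 kPa

Δp ≈ 5460 kPa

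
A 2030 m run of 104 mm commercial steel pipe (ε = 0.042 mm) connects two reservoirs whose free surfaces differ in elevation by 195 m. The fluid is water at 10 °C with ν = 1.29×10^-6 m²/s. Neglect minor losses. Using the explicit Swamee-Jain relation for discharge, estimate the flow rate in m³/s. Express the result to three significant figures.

Q ≈ 0.0282 m³/s

Swamee-Jain (Type II): Q = -0.965·√(gD⁵h_f/L)·ln[ε/(3.7D) + √(3.17ν²L/(gD³h_f))]
√(gD⁵h_f/L) = √(9.81·0.104⁵·195/2030) = 0.003386
ε/(3.7D) = 1.09×10^-4; √(3.17ν²L/(gD³h_f)) = 7.05×10^-5
Q = -0.965·0.003386·ln(1.797×10^-4) = 0.02818 m³/s
Check: V = 3.32 m/s, Re = 2.67×10^5, f = 0.01792, h_f = 196 m ≈ 195 m ✓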